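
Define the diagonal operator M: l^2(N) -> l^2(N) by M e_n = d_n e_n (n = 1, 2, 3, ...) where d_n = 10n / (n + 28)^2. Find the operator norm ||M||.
||M|| = 5/56 (attained at n = 28)

For M diagonal, ||M|| = sup_n |d_n|. Treat f(x) = 10x / (x + 28)^2 for real x > 0. By the quotient rule, f'(x) = 10(28 - x)/(x + 28)^3, which is positive for x < 28 and negative for x > 28. So f has a unique maximum at x = 28, and since 28 is a positive integer, the supremum over n ≥ 1 is attained at n = 28: d_28 = 10·28/(28 + 28)^2 = 10·28/3136 = 5/56. Hence ||M|| = 5/56.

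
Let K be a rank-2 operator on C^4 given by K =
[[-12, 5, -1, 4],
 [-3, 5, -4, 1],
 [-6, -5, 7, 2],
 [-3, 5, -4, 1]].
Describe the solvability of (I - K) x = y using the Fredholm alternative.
(I - K) is invertible (det(I - K) = -105 ≠ 0), so for every y in C^4 the equation (I - K) x = y has a unique solution.

K has rank 2 and factors as K = U V^T = u1 v1^T + u2 v2^T with u1 = (-1, 1, -3, 1), v1 = (3, 1, -2, -1), u2 = (-3, -2, 1, -2), v2 = (3, -2, 1, -1) (multiplying out reproduces the displayed K). The nonzero eigenvalues of U V^T coincide with those of the 2 x 2 matrix G = V^T U = [[v1·u1, v1·u2], [v2·u1, v2·u2]] = [[3, -11], [-9, -2]], and by the Sylvester determinant identity det(I_4 - U V^T) = det(I_2 - V^T U) = det([[-2, 11], [9, 3]]) = (-2)(3) - (11)(9) = -105. (Direct check: I - K =
[[13, -5, 1, -4],
 [3, -4, 4, -1],
 [6, 5, -6, -2],
 [3, -5, 4, 0]]
has determinant -105.) The finite-dimensional Fredholm alternative says: either (I - K) is invertible, or ker(I - K) ≠ {0} and then range(I - K) = ker((I - K)^*)^⊥, with dim ker(I - K) = dim ker((I - K)^*). Since det(I - K) ≠ 0, 1 is not an eigenvalue of K and ker(I - K) = {0}, so we are in the first case: for every y there is a unique x = (I - K)^(-1) y. (Explicitly, by the Woodbury identity, (I - U V^T)^(-1) = I + U (I_2 - G)^(-1) V^T.)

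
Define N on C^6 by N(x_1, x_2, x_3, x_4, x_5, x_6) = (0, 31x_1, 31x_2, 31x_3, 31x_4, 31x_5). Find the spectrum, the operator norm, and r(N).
sigma(N) = {0}; ||N|| = 31; r(N) = 0. (N is nilpotent with N^6 = 0.)

On C^6, N is a strictly lower-triangular matrix with 31 on the subdiagonal and zeros elsewhere, so its characteristic polynomial is lambda^6 and every eigenvalue is 0: sigma(N) = {0}. For the operator norm, N e_i = 31e_{i+1} for i = 1, ..., 5 and N e_6 = 0, so the singular values of N are 31 (with multiplicity 5) and 0; hence ||N|| = 31. The spectral radius r(N) = max|lambda| = 0. Note ||N|| > r(N) — characteristic of non-normal nilpotent operators. Indeed N^6 = 0.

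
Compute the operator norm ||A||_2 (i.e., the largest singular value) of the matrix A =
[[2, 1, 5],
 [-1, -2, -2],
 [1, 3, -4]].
||A||_2 ≈ 6.8307 (= sqrt(largest eigenvalue of A^T A))

||A||_2 = sigma_max(A) = sqrt(lambda_max(A^T A)). Form the symmetric matrix M = A^T A =
[[6, 7, 8],
 [7, 14, -3],
 [8, -3, 45]].
Its characteristic polynomial (trace, sum of principal 2x2 minors, determinant of M give the coefficients) is
  p(λ) = det(λ I - M) = λ^3 - 65λ^2 + 862λ - 289.
No integer candidate from the rational root theorem (±divisors of 289) is a root, so the roots are irrational. The cubic discriminant is Δ = 549091681 > 0, so there are three distinct real roots. p(0) = -289 and p(1) = 509 have opposite signs, so a root lies in (0, 1); Newton's method refines it to λ ≈ 0.3442. p(17) = 493 and p(18) = -1 have opposite signs, so a root lies in (17, 18); Newton's method refines it to λ ≈ 17.998. p(46) = -841 and p(47) = 463 have opposite signs, so a root lies in (46, 47); Newton's method refines it to λ ≈ 46.6578. Check (Vieta): the three roots sum to 65, matching tr M = 65.
So the eigenvalues of A^T A are ≈ 0.3442, 17.998, 46.6578 (all ≥ 0, as they must be for A^T A). The largest is λ_max ≈ 46.6578, hence ||A||_2 = sqrt(λ_max) ≈ 6.8307.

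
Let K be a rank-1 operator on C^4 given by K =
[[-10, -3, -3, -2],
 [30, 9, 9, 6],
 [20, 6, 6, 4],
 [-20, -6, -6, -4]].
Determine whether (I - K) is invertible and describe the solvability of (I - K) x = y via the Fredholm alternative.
(I - K) is singular (det(I - K) = 0, i.e. 1 ∈ sigma(K)). (I - K) x = y is solvable iff y ⊥ ker((I - K)^*) = span{(-10, -3, -3, -2)}, i.e. iff -10y_1 - 3y_2 - 3y_3 - 2y_4 = 0. When solvable, the solutions are x = y + c·(1, -3, -2, 2), c arbitrary (ker(I - K) = span{(1, -3, -2, 2)}, dimension 1).

K has rank 1, so it is an outer product K = u v^T: every row of K is a multiple of one row vector. Reading off the entries, u = (1, -3, -2, 2) and v = (-10, -3, -3, -2) (row i of K equals u_i·v^T). A rank-one matrix u v^T satisfies K u = u (v·u) and kills the (3)-dimensional subspace v^⊥, so its characteristic polynomial is lambda^3 (lambda - v·u) with v·u = tr K = 1. Hence the eigenvalues of I - K are 1 (multiplicity 3) and 1 - (1) = 0, so det(I - K) = 0. (Direct check: I - K =
[[11, 3, 3, 2],
 [-30, -8, -9, -6],
 [-20, -6, -5, -4],
 [20, 6, 6, 5]]
has determinant 0.) So 1 is an eigenvalue of K and (I - K) is not invertible. The finite-dimensional Fredholm alternative says: either (I - K) is invertible, or ker(I - K) ≠ {0} and then range(I - K) = ker((I - K)^*)^⊥, with dim ker(I - K) = dim ker((I - K)^*). We are in the second case, so we need both kernels. Kernel of I - K: (I - K) u = u - u (v·u) = u - u = 0, so ker(I - K) = span{u} = span{(1, -3, -2, 2)} (it is exactly 1-dimensional because rank(I - K) = 3). Kernel of the adjoint: K is real, so (I - K)^* = I - K^T = I - v u^T, and (I - v u^T) v = v - v (u·v) = 0; hence ker((I - K)^*) = span{v} = span{(-10, -3, -3, -2)}. Therefore (I - K) x = y is solvable iff <y, v> = 0, i.e. iff -10y_1 - 3y_2 - 3y_3 - 2y_4 = 0. When this holds, K y = u (v·y) = 0, so (I - K) y = y and x = y is a particular solution; the full solution set is the line x = y + c·u = y + c·(1, -3, -2, 2), c ∈ C.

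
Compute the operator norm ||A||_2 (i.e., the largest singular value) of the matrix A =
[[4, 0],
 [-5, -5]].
||A||_2 = sqrt((66 + sqrt(2756))/2) ≈ 7.6973 (= sqrt(largest eigenvalue of A^T A))

||A||_2 = sigma_max(A) = sqrt(lambda_max(A^T A)). Form the symmetric matrix M = A^T A =
[[41, 25],
 [25, 25]].
Its characteristic polynomial (trace, determinant of M give the coefficients) is
  p(λ) = det(λ I - M) = λ^2 - 66λ + 400.
For λ^2 - 66λ + 400 the discriminant is 2756. It is nonnegative but not a perfect square, so the roots are real and irrational: λ = (66 ± sqrt(2756))/2 ≈ 59.2488, 6.7512.
So the eigenvalues of A^T A are ≈ 6.7512, 59.2488 (all ≥ 0, as they must be for A^T A). The largest is λ_max = (66 + sqrt(2756))/2 ≈ 59.2488, hence ||A||_2 = sqrt(λ_max) = sqrt((66 + sqrt(2756))/2) ≈ 7.6973.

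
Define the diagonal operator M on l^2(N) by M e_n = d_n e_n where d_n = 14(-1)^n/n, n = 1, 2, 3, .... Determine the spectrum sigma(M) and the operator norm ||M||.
sigma(M) = {14(-1)^n/n : n ≥ 1} ∪ {0}; ||M|| = 14

A bounded diagonal operator on l^2 with diagonal entries d_n has spectrum equal to the closure of {d_n : n ≥ 1}: every d_n is an eigenvalue (with eigenvector e_n), so {d_n} ⊂ sigma(M); the spectrum is closed, so its closure is too; and for lambda not in the closure, (M - lambda I) has bounded inverse (the diagonal entries 1/(d_n - lambda) are bounded). For our sequence d_n = 14(-1)^n/n, n = 1, 2, 3, ...:
  - {d_n} = {14(-1)^n/n : n ≥ 1}; the only limit point is 0
  - closure = {14(-1)^n/n : n ≥ 1} ∪ {0}
For the norm: a diagonal operator has ||M|| = sup_n |d_n|. Here |d_n| = 14/n is decreasing, so sup_n |d_n| = |d_1| = 14. So ||M|| = 14.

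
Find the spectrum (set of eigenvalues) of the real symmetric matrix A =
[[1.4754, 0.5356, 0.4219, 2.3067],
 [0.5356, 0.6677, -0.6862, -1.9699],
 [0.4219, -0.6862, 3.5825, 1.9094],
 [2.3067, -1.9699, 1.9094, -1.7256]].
sigma(A) ≈ {-4, 1, 2, 5}

A is real symmetric, so its spectrum consists of real eigenvalues. Expanding the characteristic polynomial of the displayed matrix gives
  det(λ I - A) = p(λ) = λ^4 + (-4)λ^3 + (-15)λ^2 + (58)λ + (-40).
Solving p(λ) = 0 yields eigenvalues ≈ -4, 1, 2, 5. (A is shown rounded to 4 decimals, so these recover the underlying integer eigenvalues to within that precision.)
Verification: the trace of A = 4 equals the sum of eigenvalues 4, and det(A) ≈ -39.9996 matches the eigenvalue product -40.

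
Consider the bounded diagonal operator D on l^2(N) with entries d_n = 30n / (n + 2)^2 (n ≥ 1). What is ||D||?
||D|| = 15/4 (attained at n = 2)

For D diagonal, ||D|| = sup_n |d_n|. Treat f(x) = 30x / (x + 2)^2 for real x > 0. By the quotient rule, f'(x) = 30(2 - x)/(x + 2)^3, which is positive for x < 2 and negative for x > 2. So f has a unique maximum at x = 2, and since 2 is a positive integer, the supremum over n ≥ 1 is attained at n = 2: d_2 = 30·2/(2 + 2)^2 = 30·2/16 = 15/4. Hence ||D|| = 15/4.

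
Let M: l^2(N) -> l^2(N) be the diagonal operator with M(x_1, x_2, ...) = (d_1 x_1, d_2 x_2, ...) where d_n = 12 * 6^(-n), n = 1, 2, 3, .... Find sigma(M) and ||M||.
sigma(M) = {12 * 6^(-n) : n ≥ 1} ∪ {0}; ||M|| = 2

A bounded diagonal operator on l^2 with diagonal entries d_n has spectrum equal to the closure of {d_n : n ≥ 1}: every d_n is an eigenvalue (with eigenvector e_n), so {d_n} ⊂ sigma(M); the spectrum is closed, so its closure is too; and for lambda not in the closure, (M - lambda I) has bounded inverse (the diagonal entries 1/(d_n - lambda) are bounded). For our sequence d_n = 12 * 6^(-n), n = 1, 2, 3, ...:
  - {d_n} = {12 * 6^(-n) : n ≥ 1}; the only limit point is 0
  - closure = {12 * 6^(-n) : n ≥ 1} ∪ {0}
For the norm: a diagonal operator has ||M|| = sup_n |d_n|. Here d_n = 12 * 6^(-n) is positive and decreasing, so sup_n |d_n| = d_1 = 12/6 = 2. So ||M|| = 2.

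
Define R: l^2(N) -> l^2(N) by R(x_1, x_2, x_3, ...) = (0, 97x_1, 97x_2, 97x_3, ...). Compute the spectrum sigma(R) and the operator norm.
sigma(R) = closed disk {z in C : |z| ≤ 97}; ||R|| = 97

Note R = 97·U where U is the unit right shift (U x)_k = x_{k-1} (with x_0 := 0); so ||R|| = 97||U|| and sigma(R) = 97·sigma(U). ||R x||^2 = sum_{k≥1} |97x_k|^2 = 9409||x||^2, so ||R|| = 97 and sigma(R) ⊂ {|z| ≤ 97}. For any |lambda| < 97, the equation (R - lambda I) x = 0 forces x_1 = 0, then 97x_k = lambda x_{k+1} ⇒ x = 0, so R has no eigenvalues. But (R - lambda I) is not surjective for |lambda| < 97: solving (R - lambda I) x = e_1 would require x_n proportional to (lambda/97)^(-n), which is not in l^2. So every |lambda| < 97 lies in the residual spectrum. The boundary |lambda| = 97 is in the approximate point spectrum (the spectrum is closed). Hence sigma(R) is the closed disk of radius 97.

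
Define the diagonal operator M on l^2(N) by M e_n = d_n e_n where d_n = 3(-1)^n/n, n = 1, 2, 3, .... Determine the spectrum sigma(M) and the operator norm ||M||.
sigma(M) = {3(-1)^n/n : n ≥ 1} ∪ {0}; ||M|| = 3

A bounded diagonal operator on l^2 with diagonal entries d_n has spectrum equal to the closure of {d_n : n ≥ 1}: every d_n is an eigenvalue (with eigenvector e_n), so {d_n} ⊂ sigma(M); the spectrum is closed, so its closure is too; and for lambda not in the closure, (M - lambda I) has bounded inverse (the diagonal entries 1/(d_n - lambda) are bounded). For our sequence d_n = 3(-1)^n/n, n = 1, 2, 3, ...:
  - {d_n} = {3(-1)^n/n : n ≥ 1}; the only limit point is 0
  - closure = {3(-1)^n/n : n ≥ 1} ∪ {0}
For the norm: a diagonal operator has ||M|| = sup_n |d_n|. Here |d_n| = 3/n is decreasing, so sup_n |d_n| = |d_1| = 3. So ||M|| = 3.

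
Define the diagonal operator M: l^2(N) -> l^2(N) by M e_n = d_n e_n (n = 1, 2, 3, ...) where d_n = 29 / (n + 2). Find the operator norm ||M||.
||M|| = 29/3 (attained at n = 1)

For M diagonal, ||M|| = sup_n |d_n| = sup_n 29/(n + 2). This is positive and strictly decreasing in n, so the supremum is attained at n = 1: d_1 = 29/(1 + 2) = 29/3. Hence ||M|| = 29/3.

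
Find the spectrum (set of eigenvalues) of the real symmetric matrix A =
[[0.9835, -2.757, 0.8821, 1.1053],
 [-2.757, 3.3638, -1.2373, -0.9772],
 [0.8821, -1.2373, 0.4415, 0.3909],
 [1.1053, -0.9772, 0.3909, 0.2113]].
sigma(A) ≈ {-1, 0, 6} (0 with multiplicity 2)

A is real symmetric, so its spectrum consists of real eigenvalues. Expanding the characteristic polynomial of the displayed matrix gives
  det(λ I - A) = p(λ) = λ^4 + (-5)λ^3 + (-6)λ^2 + (0)λ + (0).
Solving p(λ) = 0 yields eigenvalues ≈ -1, 0, 0, 6. (A is shown rounded to 4 decimals, so these recover the underlying integer eigenvalues to within that precision.)
Verification: the trace of A = 5 equals the sum of eigenvalues 5, and det(A) ≈ -0.0000 matches the eigenvalue product 0.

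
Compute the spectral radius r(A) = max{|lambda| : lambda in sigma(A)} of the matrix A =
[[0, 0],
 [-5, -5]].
r(A) = 5

The eigenvalues of A are the roots of its characteristic polynomial. With M = A (coefficients from the trace and determinant):
  p(λ) = det(λ I - M) = λ^2 + 5λ.
For λ^2 + 5λ the discriminant is 25. It is a perfect square (5^2), so the roots are rational: λ = (-5 ± 5)/2 = 0, -5.
Thus the eigenvalues (to 4 decimals) are 0 (modulus 0); -5 (modulus 5). The spectral radius is the largest modulus: r(A) = 5. (Cross-check: r(A) ≤ ||A||_2 ≈ 7.0711; equality holds whenever A is normal, though it can also hold for some non-normal A.)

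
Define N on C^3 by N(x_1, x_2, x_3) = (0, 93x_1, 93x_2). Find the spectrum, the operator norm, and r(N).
sigma(N) = {0}; ||N|| = 93; r(N) = 0. (N is nilpotent with N^3 = 0.)

On C^3, N is a strictly lower-triangular matrix with 93 on the subdiagonal and zeros elsewhere, so its characteristic polynomial is lambda^3 and every eigenvalue is 0: sigma(N) = {0}. For the operator norm, N e_i = 93e_{i+1} for i = 1, ..., 2 and N e_3 = 0, so the singular values of N are 93 (with multiplicity 2) and 0; hence ||N|| = 93. The spectral radius r(N) = max|lambda| = 0. Note ||N|| > r(N) — characteristic of non-normal nilpotent operators. Indeed N^3 = 0.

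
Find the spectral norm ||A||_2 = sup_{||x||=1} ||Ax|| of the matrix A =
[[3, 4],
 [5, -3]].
||A||_2 = sqrt((59 + sqrt(117))/2) ≈ 5.9083 (= sqrt(largest eigenvalue of A^T A))

||A||_2 = sigma_max(A) = sqrt(lambda_max(A^T A)). Form the symmetric matrix M = A^T A =
[[34, -3],
 [-3, 25]].
Its characteristic polynomial (trace, determinant of M give the coefficients) is
  p(λ) = det(λ I - M) = λ^2 - 59λ + 841.
For λ^2 - 59λ + 841 the discriminant is 117. It is nonnegative but not a perfect square, so the roots are real and irrational: λ = (59 ± sqrt(117))/2 ≈ 34.9083, 24.0917.
So the eigenvalues of A^T A are ≈ 24.0917, 34.9083 (all ≥ 0, as they must be for A^T A). The largest is λ_max = (59 + sqrt(117))/2 ≈ 34.9083, hence ||A||_2 = sqrt(λ_max) = sqrt((59 + sqrt(117))/2) ≈ 5.9083.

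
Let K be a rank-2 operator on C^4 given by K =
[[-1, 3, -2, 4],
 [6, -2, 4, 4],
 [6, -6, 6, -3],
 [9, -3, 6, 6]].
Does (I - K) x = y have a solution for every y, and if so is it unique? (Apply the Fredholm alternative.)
(I - K) is invertible (det(I - K) = 6 ≠ 0), so for every y in C^4 the equation (I - K) x = y has a unique solution.

K has rank 2 and factors as K = U V^T = u1 v1^T + u2 v2^T with u1 = (2, 0, -3, 0), v1 = (-2, 2, -2, 1), u2 = (1, 2, 0, 3), v2 = (3, -1, 2, 2) (multiplying out reproduces the displayed K). The nonzero eigenvalues of U V^T coincide with those of the 2 x 2 matrix G = V^T U = [[v1·u1, v1·u2], [v2·u1, v2·u2]] = [[2, 5], [0, 7]], and by the Sylvester determinant identity det(I_4 - U V^T) = det(I_2 - V^T U) = det([[-1, -5], [0, -6]]) = (-1)(-6) - (-5)(0) = 6. (Direct check: I - K =
[[2, -3, 2, -4],
 [-6, 3, -4, -4],
 [-6, 6, -5, 3],
 [-9, 3, -6, -5]]
has determinant 6.) The finite-dimensional Fredholm alternative says: either (I - K) is invertible, or ker(I - K) ≠ {0} and then range(I - K) = ker((I - K)^*)^⊥, with dim ker(I - K) = dim ker((I - K)^*). Since det(I - K) ≠ 0, 1 is not an eigenvalue of K and ker(I - K) = {0}, so we are in the first case: for every y there is a unique x = (I - K)^(-1) y. (Explicitly, by the Woodbury identity, (I - U V^T)^(-1) = I + U (I_2 - G)^(-1) V^T.)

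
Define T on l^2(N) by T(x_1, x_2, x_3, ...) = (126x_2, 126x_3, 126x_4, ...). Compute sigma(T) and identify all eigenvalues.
sigma(T) = closed disk {z in C : |z| ≤ 126}; sigma_p(T) = open disk {z in C : |z| < 126}

Note T = 126·V where V is the unit left shift (V x)_k = x_{k+1}; so sigma(T) = 126·sigma(V) and ||T|| = 126||V||. ||T x||^2 = 15876sum_{k≥2} |x_k|^2 ≤ 15876||x||^2, with equality on {x : x_1 = 0}, so ||T|| = 126. For any lambda with |lambda| < 126, set r = lambda/126 (|r| < 1); the vector x = (1, r, r^2, ...) is in l^2 and satisfies T x = 126(r, r^2, ...) = lambda x, so lambda is an eigenvalue. On the boundary |lambda| = 126 the geometric series diverges, so no l^2 eigenvector exists, but these lambda lie in the approximate point spectrum. Hence sigma(T) is the closed disk of radius 126 and sigma_p(T) is the open disk.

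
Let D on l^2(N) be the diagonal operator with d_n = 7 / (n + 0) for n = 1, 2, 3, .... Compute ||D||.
||D|| = 7 (attained at n = 1)

For D diagonal, ||D|| = sup_n |d_n| = sup_n 7/(n + 0). This is positive and strictly decreasing in n, so the supremum is attained at n = 1: d_1 = 7/(1 + 0) = 7. Hence ||D|| = 7.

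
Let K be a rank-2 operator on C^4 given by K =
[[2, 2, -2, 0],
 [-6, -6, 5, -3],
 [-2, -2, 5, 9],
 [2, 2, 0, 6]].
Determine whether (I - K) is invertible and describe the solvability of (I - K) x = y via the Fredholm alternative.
(I - K) is invertible (det(I - K) = -8 ≠ 0), so for every y in C^4 the equation (I - K) x = y has a unique solution.

K has rank 2 and factors as K = U V^T = u1 v1^T + u2 v2^T with u1 = (0, 1, -3, -2), v1 = (0, 0, -1, -3), u2 = (-1, 3, 1, -1), v2 = (-2, -2, 2, 0) (multiplying out reproduces the displayed K). The nonzero eigenvalues of U V^T coincide with those of the 2 x 2 matrix G = V^T U = [[v1·u1, v1·u2], [v2·u1, v2·u2]] = [[9, 2], [-8, -2]], and by the Sylvester determinant identity det(I_4 - U V^T) = det(I_2 - V^T U) = det([[-8, -2], [8, 3]]) = (-8)(3) - (-2)(8) = -8. (Direct check: I - K =
[[-1, -2, 2, 0],
 [6, 7, -5, 3],
 [2, 2, -4, -9],
 [-2, -2, 0, -5]]
has determinant -8.) The finite-dimensional Fredholm alternative says: either (I - K) is invertible, or ker(I - K) ≠ {0} and then range(I - K) = ker((I - K)^*)^⊥, with dim ker(I - K) = dim ker((I - K)^*). Since det(I - K) ≠ 0, 1 is not an eigenvalue of K and ker(I - K) = {0}, so we are in the first case: for every y there is a unique x = (I - K)^(-1) y. (Explicitly, by the Woodbury identity, (I - U V^T)^(-1) = I + U (I_2 - G)^(-1) V^T.)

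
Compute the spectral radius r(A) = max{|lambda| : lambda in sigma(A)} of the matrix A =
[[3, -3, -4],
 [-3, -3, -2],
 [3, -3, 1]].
r(A) = 5

The eigenvalues of A are the roots of its characteristic polynomial. With M = A (coefficients from the trace, the sum of principal 2x2 minors, and det A):
  p(λ) = det(λ I - M) = λ^3 - λ^2 - 12λ + 90.
By the rational root theorem any rational root is an integer divisor of 90. Testing λ = -5: p(-5) = -125 - 25 + 60 + 90 = 0, so λ = -5 is a root. Dividing out (λ + 5) leaves p(λ) = (λ + 5)(λ^2 - 6λ + 18). For λ^2 - 6λ + 18 the discriminant is -36. It is negative, so the roots are the complex-conjugate pair λ = 3 ± (sqrt(36)/2) i ≈ 3 ± 3i. For a conjugate pair the product of the roots equals the constant term, so |λ|^2 = 18 and |λ| = sqrt(18) ≈ 4.2426.
Thus the eigenvalues (to 4 decimals) are 3 ± 3i (modulus 4.2426); -5 (modulus 5). The spectral radius is the largest modulus: r(A) = 5. (Cross-check: r(A) ≤ ||A||_2 ≈ 6.6336; equality holds whenever A is normal, though it can also hold for some non-normal A.)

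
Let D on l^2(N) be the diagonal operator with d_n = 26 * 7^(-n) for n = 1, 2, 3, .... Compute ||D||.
||D|| = 26/7 (attained at n = 1)

For D diagonal, ||D|| = sup_n |d_n|. The sequence d_n = 26 * 7^(-n) is positive and strictly decreasing (ratio 7^(-1) < 1), so the supremum is d_1 = 26/7. Hence ||D|| = 26/7.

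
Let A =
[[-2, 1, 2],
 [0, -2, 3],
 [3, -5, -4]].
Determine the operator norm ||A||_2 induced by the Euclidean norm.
||A||_2 ≈ 7.596 (= sqrt(largest eigenvalue of A^T A))

||A||_2 = sigma_max(A) = sqrt(lambda_max(A^T A)). Form the symmetric matrix M = A^T A =
[[13, -17, -16],
 [-17, 30, 16],
 [-16, 16, 29]].
Its characteristic polynomial (trace, sum of principal 2x2 minors, determinant of M give the coefficients) is
  p(λ) = det(λ I - M) = λ^3 - 72λ^2 + 836λ - 625.
No integer candidate from the rational root theorem (±divisors of 625) is a root, so the roots are irrational. The cubic discriminant is Δ = 1019461765 > 0, so there are three distinct real roots. p(0) = -625 and p(1) = 140 have opposite signs, so a root lies in (0, 1); Newton's method refines it to λ ≈ 0.8024. p(13) = 272 and p(14) = -289 have opposite signs, so a root lies in (13, 14); Newton's method refines it to λ ≈ 13.4989. p(57) = -1708 and p(58) = 767 have opposite signs, so a root lies in (57, 58); Newton's method refines it to λ ≈ 57.6987. Check (Vieta): the three roots sum to 72, matching tr M = 72.
So the eigenvalues of A^T A are ≈ 0.8024, 13.4989, 57.6987 (all ≥ 0, as they must be for A^T A). The largest is λ_max ≈ 57.6987, hence ||A||_2 = sqrt(λ_max) ≈ 7.596.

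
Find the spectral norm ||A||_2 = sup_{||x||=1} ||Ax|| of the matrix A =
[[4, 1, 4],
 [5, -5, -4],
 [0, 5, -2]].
||A||_2 ≈ 8.522 (= sqrt(largest eigenvalue of A^T A))

||A||_2 = sigma_max(A) = sqrt(lambda_max(A^T A)). Form the symmetric matrix M = A^T A =
[[41, -21, -4],
 [-21, 51, 14],
 [-4, 14, 36]].
Its characteristic polynomial (trace, sum of principal 2x2 minors, determinant of M give the coefficients) is
  p(λ) = det(λ I - M) = λ^3 - 128λ^2 + 4750λ - 52900.
No integer candidate from the rational root theorem (±divisors of 52900) is a root, so the roots are irrational. The cubic discriminant is Δ = 599666800 > 0, so there are three distinct real roots. p(21) = -337 and p(22) = 296 have opposite signs, so a root lies in (21, 22); Newton's method refines it to λ ≈ 21.5073. p(33) = 395 and p(34) = -64 have opposite signs, so a root lies in (33, 34); Newton's method refines it to λ ≈ 33.8674. p(72) = -1204 and p(73) = 755 have opposite signs, so a root lies in (72, 73); Newton's method refines it to λ ≈ 72.6253. Check (Vieta): the three roots sum to 128, matching tr M = 128.
So the eigenvalues of A^T A are ≈ 21.5073, 33.8674, 72.6253 (all ≥ 0, as they must be for A^T A). The largest is λ_max ≈ 72.6253, hence ||A||_2 = sqrt(λ_max) ≈ 8.522.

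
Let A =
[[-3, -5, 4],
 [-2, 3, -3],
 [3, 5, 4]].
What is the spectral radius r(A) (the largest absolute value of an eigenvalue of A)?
r(A) ≈ 5.4755

The eigenvalues of A are the roots of its characteristic polynomial. With M = A (coefficients from the trace, the sum of principal 2x2 minors, and det A):
  p(λ) = det(λ I - M) = λ^3 - 4λ^2 - 16λ + 152.
No integer candidate from the rational root theorem (±divisors of 152) is a root, so the roots are irrational. The cubic discriminant is Δ = -389312 < 0, so there is one real root and a complex-conjugate pair. p(-6) = -112 and p(-5) = 7 have opposite signs, so a root lies in (-6, -5); Newton's method refines it to λ ≈ -5.0698. Dividing out (λ - (-5.0698)) leaves approximately λ^2 - 9.0698λ + 29.9816. For λ^2 - 9.0698λ + 29.9816 the discriminant is -37.6658. It is negative, so the remaining roots are the complex-conjugate pair λ ≈ 4.5349 ± 3.0686i. Their product equals the constant term, so |λ|^2 ≈ 29.9816 and |λ| ≈ 5.4755.
Thus the eigenvalues (to 4 decimals) are -5.0698 (modulus 5.0698); 4.5349 ± 3.0686i (modulus 5.4755). The spectral radius is the largest modulus: r(A) ≈ 5.4755. (Cross-check: r(A) ≤ ||A||_2 ≈ 8.4738; equality holds whenever A is normal, though it can also hold for some non-normal A.)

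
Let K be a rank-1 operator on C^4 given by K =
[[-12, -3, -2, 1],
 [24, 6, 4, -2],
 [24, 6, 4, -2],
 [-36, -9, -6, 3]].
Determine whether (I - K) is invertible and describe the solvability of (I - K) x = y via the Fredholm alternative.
(I - K) is singular (det(I - K) = 0, i.e. 1 ∈ sigma(K)). (I - K) x = y is solvable iff y ⊥ ker((I - K)^*) = span{(-12, -3, -2, 1)}, i.e. iff -12y_1 - 3y_2 - 2y_3 + y_4 = 0. When solvable, the solutions are x = y + c·(1, -2, -2, 3), c arbitrary (ker(I - K) = span{(1, -2, -2, 3)}, dimension 1).

K has rank 1, so it is an outer product K = u v^T: every row of K is a multiple of one row vector. Reading off the entries, u = (1, -2, -2, 3) and v = (-12, -3, -2, 1) (row i of K equals u_i·v^T). A rank-one matrix u v^T satisfies K u = u (v·u) and kills the (3)-dimensional subspace v^⊥, so its characteristic polynomial is lambda^3 (lambda - v·u) with v·u = tr K = 1. Hence the eigenvalues of I - K are 1 (multiplicity 3) and 1 - (1) = 0, so det(I - K) = 0. (Direct check: I - K =
[[13, 3, 2, -1],
 [-24, -5, -4, 2],
 [-24, -6, -3, 2],
 [36, 9, 6, -2]]
has determinant 0.) So 1 is an eigenvalue of K and (I - K) is not invertible. The finite-dimensional Fredholm alternative says: either (I - K) is invertible, or ker(I - K) ≠ {0} and then range(I - K) = ker((I - K)^*)^⊥, with dim ker(I - K) = dim ker((I - K)^*). We are in the second case, so we need both kernels. Kernel of I - K: (I - K) u = u - u (v·u) = u - u = 0, so ker(I - K) = span{u} = span{(1, -2, -2, 3)} (it is exactly 1-dimensional because rank(I - K) = 3). Kernel of the adjoint: K is real, so (I - K)^* = I - K^T = I - v u^T, and (I - v u^T) v = v - v (u·v) = 0; hence ker((I - K)^*) = span{v} = span{(-12, -3, -2, 1)}. Therefore (I - K) x = y is solvable iff <y, v> = 0, i.e. iff -12y_1 - 3y_2 - 2y_3 + y_4 = 0. When this holds, K y = u (v·y) = 0, so (I - K) y = y and x = y is a particular solution; the full solution set is the line x = y + c·u = y + c·(1, -2, -2, 3), c ∈ C.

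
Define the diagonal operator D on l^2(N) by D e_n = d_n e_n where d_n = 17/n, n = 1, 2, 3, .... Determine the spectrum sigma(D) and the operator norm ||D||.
sigma(D) = {17/n : n ≥ 1} ∪ {0}; ||D|| = 17

A bounded diagonal operator on l^2 with diagonal entries d_n has spectrum equal to the closure of {d_n : n ≥ 1}: every d_n is an eigenvalue (with eigenvector e_n), so {d_n} ⊂ sigma(D); the spectrum is closed, so its closure is too; and for lambda not in the closure, (D - lambda I) has bounded inverse (the diagonal entries 1/(d_n - lambda) are bounded). For our sequence d_n = 17/n, n = 1, 2, 3, ...:
  - {d_n} = {17/n : n ≥ 1}; the only limit point is 0
  - closure = {17/n : n ≥ 1} ∪ {0}
For the norm: a diagonal operator has ||D|| = sup_n |d_n|. Here d_n = 17/n is positive and decreasing, so sup_n |d_n| = d_1 = 17. So ||D|| = 17.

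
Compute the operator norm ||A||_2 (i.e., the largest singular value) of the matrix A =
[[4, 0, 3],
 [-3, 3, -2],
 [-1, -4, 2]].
||A||_2 ≈ 6.7876 (= sqrt(largest eigenvalue of A^T A))

||A||_2 = sigma_max(A) = sqrt(lambda_max(A^T A)). Form the symmetric matrix M = A^T A =
[[26, -5, 16],
 [-5, 25, -14],
 [16, -14, 17]].
Its characteristic polynomial (trace, sum of principal 2x2 minors, determinant of M give the coefficients) is
  p(λ) = det(λ I - M) = λ^3 - 68λ^2 + 1040λ - 1369.
No integer candidate from the rational root theorem (±divisors of 1369) is a root, so the roots are irrational. The cubic discriminant is Δ = 472112661 > 0, so there are three distinct real roots. p(1) = -396 and p(2) = 447 have opposite signs, so a root lies in (1, 2); Newton's method refines it to λ ≈ 1.4511. p(20) = 231 and p(21) = -256 have opposite signs, so a root lies in (20, 21); Newton's method refines it to λ ≈ 20.4777. p(46) = -81 and p(47) = 1122 have opposite signs, so a root lies in (46, 47); Newton's method refines it to λ ≈ 46.0712. Check (Vieta): the three roots sum to 68, matching tr M = 68.
So the eigenvalues of A^T A are ≈ 1.4511, 20.4777, 46.0712 (all ≥ 0, as they must be for A^T A). The largest is λ_max ≈ 46.0712, hence ||A||_2 = sqrt(λ_max) ≈ 6.7876.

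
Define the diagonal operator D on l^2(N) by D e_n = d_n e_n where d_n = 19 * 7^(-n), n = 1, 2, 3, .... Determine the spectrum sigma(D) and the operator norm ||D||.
sigma(D) = {19 * 7^(-n) : n ≥ 1} ∪ {0}; ||D|| = 19/7

A bounded diagonal operator on l^2 with diagonal entries d_n has spectrum equal to the closure of {d_n : n ≥ 1}: every d_n is an eigenvalue (with eigenvector e_n), so {d_n} ⊂ sigma(D); the spectrum is closed, so its closure is too; and for lambda not in the closure, (D - lambda I) has bounded inverse (the diagonal entries 1/(d_n - lambda) are bounded). For our sequence d_n = 19 * 7^(-n), n = 1, 2, 3, ...:
  - {d_n} = {19 * 7^(-n) : n ≥ 1}; the only limit point is 0
  - closure = {19 * 7^(-n) : n ≥ 1} ∪ {0}
For the norm: a diagonal operator has ||D|| = sup_n |d_n|. Here d_n = 19 * 7^(-n) is positive and decreasing, so sup_n |d_n| = d_1 = 19/7. So ||D|| = 19/7.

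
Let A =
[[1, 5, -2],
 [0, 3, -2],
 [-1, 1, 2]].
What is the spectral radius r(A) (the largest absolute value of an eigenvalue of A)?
r(A) = 4

The eigenvalues of A are the roots of its characteristic polynomial. With M = A (coefficients from the trace, the sum of principal 2x2 minors, and det A):
  p(λ) = det(λ I - M) = λ^3 - 6λ^2 + 11λ - 12.
By the rational root theorem any rational root is an integer divisor of 12. Testing λ = 4: p(4) = 64 - 96 + 44 - 12 = 0, so λ = 4 is a root. Dividing out (λ - 4) leaves p(λ) = (λ - 4)(λ^2 - 2λ + 3). For λ^2 - 2λ + 3 the discriminant is -8. It is negative, so the roots are the complex-conjugate pair λ = 1 ± (sqrt(8)/2) i ≈ 1 ± 1.4142i. For a conjugate pair the product of the roots equals the constant term, so |λ|^2 = 3 and |λ| = sqrt(3) ≈ 1.7321.
Thus the eigenvalues (to 4 decimals) are 1 ± 1.4142i (modulus 1.7321); 4 (modulus 4). The spectral radius is the largest modulus: r(A) = 4. (Cross-check: r(A) ≤ ||A||_2 ≈ 6.5056; equality holds whenever A is normal, though it can also hold for some non-normal A.)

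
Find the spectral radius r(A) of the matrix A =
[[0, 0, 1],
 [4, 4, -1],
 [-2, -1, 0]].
r(A) = 4

The eigenvalues of A are the roots of its characteristic polynomial. With M = A (coefficients from the trace, the sum of principal 2x2 minors, and det A):
  p(λ) = det(λ I - M) = λ^3 - 4λ^2 + λ - 4.
By the rational root theorem any rational root is an integer divisor of 4. Testing λ = 4: p(4) = 64 - 64 + 4 - 4 = 0, so λ = 4 is a root. Dividing out (λ - 4) leaves p(λ) = (λ - 4)(λ^2 + 1). For λ^2 + 1 the discriminant is -4. It is negative, so the roots are the complex-conjugate pair λ = 0 ± (sqrt(4)/2) i ≈ 0 ± 1i. For a conjugate pair the product of the roots equals the constant term, so |λ|^2 = 1 and |λ| = sqrt(1) = 1.
Thus the eigenvalues (to 4 decimals) are 0 ± 1i (modulus 1); 4 (modulus 4). The spectral radius is the largest modulus: r(A) = 4. (Cross-check: r(A) ≤ ||A||_2 ≈ 6.1207; equality holds whenever A is normal, though it can also hold for some non-normal A.)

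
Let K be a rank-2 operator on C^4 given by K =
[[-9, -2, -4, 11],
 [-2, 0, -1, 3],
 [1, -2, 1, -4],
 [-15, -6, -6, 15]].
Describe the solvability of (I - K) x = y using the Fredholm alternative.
(I - K) is invertible (det(I - K) = 22 ≠ 0), so for every y in C^4 the equation (I - K) x = y has a unique solution.

K has rank 2 and factors as K = U V^T = u1 v1^T + u2 v2^T with u1 = (3, 1, -2, 3), v1 = (-2, 0, -1, 3), u2 = (-1, 0, -1, -3), v2 = (3, 2, 1, -2) (multiplying out reproduces the displayed K). The nonzero eigenvalues of U V^T coincide with those of the 2 x 2 matrix G = V^T U = [[v1·u1, v1·u2], [v2·u1, v2·u2]] = [[5, -6], [3, 2]], and by the Sylvester determinant identity det(I_4 - U V^T) = det(I_2 - V^T U) = det([[-4, 6], [-3, -1]]) = (-4)(-1) - (6)(-3) = 22. (Direct check: I - K =
[[10, 2, 4, -11],
 [2, 1, 1, -3],
 [-1, 2, 0, 4],
 [15, 6, 6, -14]]
has determinant 22.) The finite-dimensional Fredholm alternative says: either (I - K) is invertible, or ker(I - K) ≠ {0} and then range(I - K) = ker((I - K)^*)^⊥, with dim ker(I - K) = dim ker((I - K)^*). Since det(I - K) ≠ 0, 1 is not an eigenvalue of K and ker(I - K) = {0}, so we are in the first case: for every y there is a unique x = (I - K)^(-1) y. (Explicitly, by the Woodbury identity, (I - U V^T)^(-1) = I + U (I_2 - G)^(-1) V^T.)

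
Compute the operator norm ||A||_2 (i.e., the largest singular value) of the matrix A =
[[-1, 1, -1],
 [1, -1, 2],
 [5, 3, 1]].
||A||_2 ≈ 5.9934 (= sqrt(largest eigenvalue of A^T A))

||A||_2 = sigma_max(A) = sqrt(lambda_max(A^T A)). Form the symmetric matrix M = A^T A =
[[27, 13, 8],
 [13, 11, 0],
 [8, 0, 6]].
Its characteristic polynomial (trace, sum of principal 2x2 minors, determinant of M give the coefficients) is
  p(λ) = det(λ I - M) = λ^3 - 44λ^2 + 292λ - 64.
No integer candidate from the rational root theorem (±divisors of 64) is a root, so the roots are irrational. The cubic discriminant is Δ = 58365952 > 0, so there are three distinct real roots. p(0) = -64 and p(1) = 185 have opposite signs, so a root lies in (0, 1); Newton's method refines it to λ ≈ 0.2269. p(7) = 167 and p(8) = -32 have opposite signs, so a root lies in (7, 8); Newton's method refines it to λ ≈ 7.8526. p(35) = -869 and p(36) = 80 have opposite signs, so a root lies in (35, 36); Newton's method refines it to λ ≈ 35.9205. Check (Vieta): the three roots sum to 44, matching tr M = 44.
So the eigenvalues of A^T A are ≈ 0.2269, 7.8526, 35.9205 (all ≥ 0, as they must be for A^T A). The largest is λ_max ≈ 35.9205, hence ||A||_2 = sqrt(λ_max) ≈ 5.9934.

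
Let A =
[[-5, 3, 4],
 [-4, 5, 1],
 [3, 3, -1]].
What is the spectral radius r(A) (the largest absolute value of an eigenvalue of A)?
r(A) ≈ 6.7291

The eigenvalues of A are the roots of its characteristic polynomial. With M = A (coefficients from the trace, the sum of principal 2x2 minors, and det A):
  p(λ) = det(λ I - M) = λ^3 + λ^2 - 28λ + 71.
No integer candidate from the rational root theorem (±divisors of 71) is a root, so the roots are irrational. The cubic discriminant is Δ = -83583 < 0, so there is one real root and a complex-conjugate pair. p(-7) = -27 and p(-6) = 59 have opposite signs, so a root lies in (-7, -6); Newton's method refines it to λ ≈ -6.7291. Dividing out (λ - (-6.7291)) leaves approximately λ^2 - 5.7291λ + 10.5512. For λ^2 - 5.7291λ + 10.5512 the discriminant is -9.3828. It is negative, so the remaining roots are the complex-conjugate pair λ ≈ 2.8645 ± 1.5316i. Their product equals the constant term, so |λ|^2 ≈ 10.5512 and |λ| ≈ 3.2483.
Thus the eigenvalues (to 4 decimals) are -6.7291 (modulus 6.7291); 2.8645 ± 1.5316i (modulus 3.2483). The spectral radius is the largest modulus: r(A) ≈ 6.7291. (Cross-check: r(A) ≤ ||A||_2 ≈ 9.261; equality holds whenever A is normal, though it can also hold for some non-normal A.)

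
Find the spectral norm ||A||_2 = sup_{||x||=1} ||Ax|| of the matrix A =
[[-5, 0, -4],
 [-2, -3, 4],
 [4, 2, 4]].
||A||_2 ≈ 8.6777 (= sqrt(largest eigenvalue of A^T A))

||A||_2 = sigma_max(A) = sqrt(lambda_max(A^T A)). Form the symmetric matrix M = A^T A =
[[45, 14, 28],
 [14, 13, -4],
 [28, -4, 48]].
Its characteristic polynomial (trace, sum of principal 2x2 minors, determinant of M give the coefficients) is
  p(λ) = det(λ I - M) = λ^3 - 106λ^2 + 2373λ - 4624.
No integer candidate from the rational root theorem (±divisors of 4624) is a root, so the roots are irrational. The cubic discriminant is Δ = 8150370704 > 0, so there are three distinct real roots. p(2) = -294 and p(3) = 1568 have opposite signs, so a root lies in (2, 3); Newton's method refines it to λ ≈ 2.1511. p(28) = 668 and p(29) = -564 have opposite signs, so a root lies in (28, 29); Newton's method refines it to λ ≈ 28.5463. p(75) = -1024 and p(76) = 2444 have opposite signs, so a root lies in (75, 76); Newton's method refines it to λ ≈ 75.3026. Check (Vieta): the three roots sum to 106, matching tr M = 106.
So the eigenvalues of A^T A are ≈ 2.1511, 28.5463, 75.3026 (all ≥ 0, as they must be for A^T A). The largest is λ_max ≈ 75.3026, hence ||A||_2 = sqrt(λ_max) ≈ 8.6777.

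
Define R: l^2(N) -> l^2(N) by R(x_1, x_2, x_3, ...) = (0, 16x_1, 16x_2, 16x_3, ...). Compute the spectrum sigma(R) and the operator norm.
sigma(R) = closed disk {z in C : |z| ≤ 16}; ||R|| = 16

Note R = 16·U where U is the unit right shift (U x)_k = x_{k-1} (with x_0 := 0); so ||R|| = 16||U|| and sigma(R) = 16·sigma(U). ||R x||^2 = sum_{k≥1} |16x_k|^2 = 256||x||^2, so ||R|| = 16 and sigma(R) ⊂ {|z| ≤ 16}. For any |lambda| < 16, the equation (R - lambda I) x = 0 forces x_1 = 0, then 16x_k = lambda x_{k+1} ⇒ x = 0, so R has no eigenvalues. But (R - lambda I) is not surjective for |lambda| < 16: solving (R - lambda I) x = e_1 would require x_n proportional to (lambda/16)^(-n), which is not in l^2. So every |lambda| < 16 lies in the residual spectrum. The boundary |lambda| = 16 is in the approximate point spectrum (the spectrum is closed). Hence sigma(R) is the closed disk of radius 16.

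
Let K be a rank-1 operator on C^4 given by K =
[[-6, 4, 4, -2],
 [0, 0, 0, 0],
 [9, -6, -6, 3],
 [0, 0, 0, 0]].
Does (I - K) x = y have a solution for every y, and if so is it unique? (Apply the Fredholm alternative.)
(I - K) is invertible (det(I - K) = 13 ≠ 0), so for every y in C^4 the equation (I - K) x = y has a unique solution.

K has rank 1, so it is an outer product K = u v^T: every row of K is a multiple of one row vector. Reading off the entries, u = (2, 0, -3, 0) and v = (-3, 2, 2, -1) (row i of K equals u_i·v^T). A rank-one matrix u v^T satisfies K u = u (v·u) and kills the (3)-dimensional subspace v^⊥, so its characteristic polynomial is lambda^3 (lambda - v·u) with v·u = tr K = -12. Hence the eigenvalues of I - K are 1 (multiplicity 3) and 1 - (-12) = 13, so det(I - K) = 13. (Direct check: I - K =
[[7, -4, -4, 2],
 [0, 1, 0, 0],
 [-9, 6, 7, -3],
 [0, 0, 0, 1]]
has determinant 13.) The finite-dimensional Fredholm alternative says: either (I - K) is invertible, or ker(I - K) ≠ {0} and then range(I - K) = ker((I - K)^*)^⊥, with dim ker(I - K) = dim ker((I - K)^*). Since det(I - K) ≠ 0, 1 is not an eigenvalue of K and ker(I - K) = {0}, so we are in the first case: for every y there is a unique x = (I - K)^(-1) y. Explicitly, by the Sherman–Morrison formula, (I - u v^T)^(-1) = I + u v^T/(1 - v·u), i.e. (I - K)^(-1) = I + K/(13).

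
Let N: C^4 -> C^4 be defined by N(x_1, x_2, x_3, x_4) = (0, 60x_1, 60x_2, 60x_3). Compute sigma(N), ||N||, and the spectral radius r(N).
sigma(N) = {0}; ||N|| = 60; r(N) = 0. (N is nilpotent with N^4 = 0.)

On C^4, N is a strictly lower-triangular matrix with 60 on the subdiagonal and zeros elsewhere, so its characteristic polynomial is lambda^4 and every eigenvalue is 0: sigma(N) = {0}. For the operator norm, N e_i = 60e_{i+1} for i = 1, ..., 3 and N e_4 = 0, so the singular values of N are 60 (with multiplicity 3) and 0; hence ||N|| = 60. The spectral radius r(N) = max|lambda| = 0. Note ||N|| > r(N) — characteristic of non-normal nilpotent operators. Indeed N^4 = 0.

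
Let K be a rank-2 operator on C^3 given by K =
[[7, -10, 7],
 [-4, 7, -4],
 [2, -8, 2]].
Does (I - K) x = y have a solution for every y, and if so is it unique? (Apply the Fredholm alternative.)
(I - K) is invertible (det(I - K) = -24 ≠ 0), so for every y in C^3 the equation (I - K) x = y has a unique solution.

K has rank 2 and factors as K = U V^T = u1 v1^T + u2 v2^T with u1 = (3, -2, 2), v1 = (3, -3, 3), u2 = (-1, 1, -2), v2 = (2, 1, 2) (multiplying out reproduces the displayed K). The nonzero eigenvalues of U V^T coincide with those of the 2 x 2 matrix G = V^T U = [[v1·u1, v1·u2], [v2·u1, v2·u2]] = [[21, -12], [8, -5]], and by the Sylvester determinant identity det(I_3 - U V^T) = det(I_2 - V^T U) = det([[-20, 12], [-8, 6]]) = (-20)(6) - (12)(-8) = -24. (Direct check: I - K =
[[-6, 10, -7],
 [4, -6, 4],
 [-2, 8, -1]]
has determinant -24.) The finite-dimensional Fredholm alternative says: either (I - K) is invertible, or ker(I - K) ≠ {0} and then range(I - K) = ker((I - K)^*)^⊥, with dim ker(I - K) = dim ker((I - K)^*). Since det(I - K) ≠ 0, 1 is not an eigenvalue of K and ker(I - K) = {0}, so we are in the first case: for every y there is a unique x = (I - K)^(-1) y. (Explicitly, by the Woodbury identity, (I - U V^T)^(-1) = I + U (I_2 - G)^(-1) V^T.)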